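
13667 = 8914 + 4753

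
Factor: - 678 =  - 2^1 * 3^1 * 113^1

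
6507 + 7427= 13934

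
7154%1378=264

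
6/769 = 6/769= 0.01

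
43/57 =43/57=0.75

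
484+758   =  1242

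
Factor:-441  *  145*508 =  - 2^2*3^2 *5^1 * 7^2*29^1*127^1 =-32484060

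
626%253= 120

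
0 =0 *9164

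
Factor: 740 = 2^2*5^1 * 37^1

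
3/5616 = 1/1872=0.00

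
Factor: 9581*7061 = 67651441 = 11^1*13^1*23^1 * 67^1*307^1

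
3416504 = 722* 4732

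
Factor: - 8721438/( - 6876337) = 2^1*3^1*11^2*13^ ( - 1)*41^1*293^1* 547^( - 1)*967^ ( - 1)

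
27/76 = 27/76 = 0.36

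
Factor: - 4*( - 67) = 268= 2^2 * 67^1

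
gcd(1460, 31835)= 5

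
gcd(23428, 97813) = 1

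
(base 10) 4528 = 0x11b0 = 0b1000110110000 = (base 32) 4dg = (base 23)8ck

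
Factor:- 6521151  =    -  3^1*7^1 * 13^1*23887^1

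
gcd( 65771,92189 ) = 1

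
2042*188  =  383896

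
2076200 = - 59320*( -35 ) 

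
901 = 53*17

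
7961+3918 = 11879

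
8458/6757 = 1 + 1701/6757 = 1.25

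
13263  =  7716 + 5547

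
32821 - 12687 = 20134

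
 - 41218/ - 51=41218/51  =  808.20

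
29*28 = 812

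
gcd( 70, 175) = 35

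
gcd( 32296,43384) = 88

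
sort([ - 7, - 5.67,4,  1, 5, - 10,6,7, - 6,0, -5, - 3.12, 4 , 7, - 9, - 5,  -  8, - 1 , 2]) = [ - 10, - 9, - 8, - 7, - 6 ,- 5.67, - 5, - 5, - 3.12, - 1, 0, 1, 2,  4, 4, 5,6, 7, 7] 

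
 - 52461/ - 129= 406 + 29/43  =  406.67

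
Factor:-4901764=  - 2^2*7^2*89^1 * 281^1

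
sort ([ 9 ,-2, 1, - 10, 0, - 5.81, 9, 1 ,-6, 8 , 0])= [-10,-6, - 5.81, -2, 0,  0,  1, 1, 8 , 9, 9]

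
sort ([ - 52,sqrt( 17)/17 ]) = [ - 52 , sqrt( 17)/17] 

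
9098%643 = 96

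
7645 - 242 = 7403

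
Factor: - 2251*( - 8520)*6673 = 127978263960 = 2^3*3^1 * 5^1*71^1*2251^1*6673^1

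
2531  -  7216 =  - 4685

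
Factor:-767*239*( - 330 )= 60493290= 2^1*3^1 * 5^1*11^1 * 13^1*59^1*239^1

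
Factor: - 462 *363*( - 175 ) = 2^1*3^2 *5^2*7^2*11^3= 29348550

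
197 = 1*197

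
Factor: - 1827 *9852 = -2^2*3^3 * 7^1 * 29^1*821^1= - 17999604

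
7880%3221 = 1438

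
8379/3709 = 2 + 961/3709 = 2.26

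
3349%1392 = 565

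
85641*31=2654871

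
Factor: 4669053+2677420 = 7346473 = 31^1*236983^1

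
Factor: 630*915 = 2^1*3^3*5^2*7^1*61^1  =  576450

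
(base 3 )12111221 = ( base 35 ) 39V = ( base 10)4021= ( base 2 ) 111110110101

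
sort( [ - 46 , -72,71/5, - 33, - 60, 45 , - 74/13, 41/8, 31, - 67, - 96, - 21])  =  [ - 96,- 72, - 67, - 60, - 46, - 33, - 21  , - 74/13,41/8,  71/5,31,45] 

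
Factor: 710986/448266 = 433/273= 3^( - 1)*7^(-1 )*13^(-1)*433^1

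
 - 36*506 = - 18216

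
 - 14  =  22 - 36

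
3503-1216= 2287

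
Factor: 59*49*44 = 2^2*7^2*11^1*59^1 = 127204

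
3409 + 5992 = 9401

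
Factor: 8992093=11^1*817463^1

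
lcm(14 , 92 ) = 644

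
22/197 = 22/197 = 0.11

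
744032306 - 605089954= 138942352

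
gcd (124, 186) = 62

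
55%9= 1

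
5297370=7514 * 705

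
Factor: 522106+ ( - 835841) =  - 5^1*17^1*  3691^1 = -313735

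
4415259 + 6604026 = 11019285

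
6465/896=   6465/896 = 7.22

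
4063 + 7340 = 11403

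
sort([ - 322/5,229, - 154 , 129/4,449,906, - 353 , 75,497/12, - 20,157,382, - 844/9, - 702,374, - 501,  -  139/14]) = [ - 702, - 501, - 353, - 154, - 844/9, - 322/5, - 20 , - 139/14,129/4 , 497/12,75, 157,229,374,382, 449, 906 ] 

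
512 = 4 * 128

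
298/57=298/57 = 5.23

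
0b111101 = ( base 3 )2021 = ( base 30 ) 21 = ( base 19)34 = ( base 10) 61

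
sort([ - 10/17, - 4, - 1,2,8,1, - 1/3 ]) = [ - 4, - 1, - 10/17, - 1/3,1,2,8 ]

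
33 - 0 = 33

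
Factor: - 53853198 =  - 2^1*3^1 *7^1 * 157^1*8167^1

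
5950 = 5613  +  337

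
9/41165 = 9/41165 = 0.00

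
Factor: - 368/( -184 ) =2^1 = 2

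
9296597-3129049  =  6167548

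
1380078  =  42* 32859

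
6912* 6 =41472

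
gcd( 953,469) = 1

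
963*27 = 26001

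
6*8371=50226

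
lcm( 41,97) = 3977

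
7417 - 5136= 2281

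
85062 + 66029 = 151091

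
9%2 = 1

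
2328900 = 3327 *700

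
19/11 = 1 + 8/11 = 1.73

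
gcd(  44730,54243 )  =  63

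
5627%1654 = 665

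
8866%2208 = 34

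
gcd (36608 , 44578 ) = 2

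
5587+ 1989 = 7576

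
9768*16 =156288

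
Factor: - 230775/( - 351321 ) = 5^2*17^1*647^( - 1) = 425/647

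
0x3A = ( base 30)1S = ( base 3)2011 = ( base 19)31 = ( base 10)58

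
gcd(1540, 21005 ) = 5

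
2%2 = 0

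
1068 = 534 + 534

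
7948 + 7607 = 15555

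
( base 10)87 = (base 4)1113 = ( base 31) 2P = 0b1010111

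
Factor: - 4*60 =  - 240 = - 2^4*3^1 *5^1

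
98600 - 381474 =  - 282874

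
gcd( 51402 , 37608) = 6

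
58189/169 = 344 + 53/169 = 344.31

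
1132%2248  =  1132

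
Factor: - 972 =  - 2^2* 3^5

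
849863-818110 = 31753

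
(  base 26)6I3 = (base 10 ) 4527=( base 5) 121102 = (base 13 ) 20a3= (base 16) 11AF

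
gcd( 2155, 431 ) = 431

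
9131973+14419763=23551736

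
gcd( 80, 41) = 1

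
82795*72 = 5961240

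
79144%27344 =24456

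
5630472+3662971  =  9293443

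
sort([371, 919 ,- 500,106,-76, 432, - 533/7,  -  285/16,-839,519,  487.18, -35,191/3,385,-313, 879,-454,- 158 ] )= [-839,-500,-454, - 313, -158, - 533/7, - 76, - 35, - 285/16,  191/3,106, 371,385,432 , 487.18, 519,879,919]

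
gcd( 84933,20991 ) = 3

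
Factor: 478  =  2^1*239^1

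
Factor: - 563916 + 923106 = 359190 = 2^1*3^2*5^1*13^1*307^1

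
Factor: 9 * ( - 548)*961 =- 2^2* 3^2*31^2*137^1  =  - 4739652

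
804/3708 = 67/309=0.22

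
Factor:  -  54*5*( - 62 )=16740 = 2^2 * 3^3*5^1*31^1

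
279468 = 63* 4436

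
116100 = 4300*27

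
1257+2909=4166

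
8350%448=286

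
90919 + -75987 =14932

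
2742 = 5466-2724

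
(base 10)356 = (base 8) 544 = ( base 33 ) AQ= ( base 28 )ck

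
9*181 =1629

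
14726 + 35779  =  50505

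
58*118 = 6844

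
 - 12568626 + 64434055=51865429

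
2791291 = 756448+2034843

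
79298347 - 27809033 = 51489314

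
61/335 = 61/335 = 0.18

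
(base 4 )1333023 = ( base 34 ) 71d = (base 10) 8139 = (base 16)1FCB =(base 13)3921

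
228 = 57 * 4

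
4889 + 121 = 5010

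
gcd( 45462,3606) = 6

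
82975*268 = 22237300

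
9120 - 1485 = 7635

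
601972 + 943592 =1545564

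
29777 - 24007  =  5770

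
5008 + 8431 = 13439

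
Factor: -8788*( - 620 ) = 2^4*5^1 * 13^3*31^1=5448560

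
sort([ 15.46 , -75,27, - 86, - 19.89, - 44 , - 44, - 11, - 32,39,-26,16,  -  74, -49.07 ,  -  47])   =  [-86,-75,  -  74,  -  49.07, - 47, - 44 ,  -  44, - 32, - 26,  -  19.89,-11, 15.46,16,27 , 39] 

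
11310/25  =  2262/5 = 452.40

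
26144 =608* 43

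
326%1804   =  326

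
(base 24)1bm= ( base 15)3c7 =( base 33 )Q4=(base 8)1536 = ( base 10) 862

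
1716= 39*44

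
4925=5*985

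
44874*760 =34104240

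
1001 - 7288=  - 6287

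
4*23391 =93564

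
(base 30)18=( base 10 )38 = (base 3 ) 1102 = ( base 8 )46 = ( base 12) 32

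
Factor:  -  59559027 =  - 3^1*11^1*1804819^1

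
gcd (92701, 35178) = 41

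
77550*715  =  55448250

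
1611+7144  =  8755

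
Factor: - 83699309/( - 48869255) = 5^( - 1 )*9773851^ (- 1 )*83699309^1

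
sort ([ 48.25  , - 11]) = [  -  11, 48.25 ] 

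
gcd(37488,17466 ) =426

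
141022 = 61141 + 79881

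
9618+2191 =11809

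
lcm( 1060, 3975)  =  15900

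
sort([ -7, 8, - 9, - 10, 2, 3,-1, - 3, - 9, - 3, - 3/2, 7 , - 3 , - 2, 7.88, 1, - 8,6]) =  [-10,  -  9, - 9, - 8, - 7 ,- 3, - 3,-3,  -  2, - 3/2,-1, 1, 2, 3, 6, 7 , 7.88,8]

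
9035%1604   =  1015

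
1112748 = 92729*12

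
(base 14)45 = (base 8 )75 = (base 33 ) 1S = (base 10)61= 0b111101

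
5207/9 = 5207/9 = 578.56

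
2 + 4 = 6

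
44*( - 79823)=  - 3512212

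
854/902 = 427/451 = 0.95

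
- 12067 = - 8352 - 3715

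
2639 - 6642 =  - 4003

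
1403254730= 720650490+682604240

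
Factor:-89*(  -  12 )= 2^2  *3^1*89^1 = 1068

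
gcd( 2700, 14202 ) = 54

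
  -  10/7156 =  - 5/3578 = -0.00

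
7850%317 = 242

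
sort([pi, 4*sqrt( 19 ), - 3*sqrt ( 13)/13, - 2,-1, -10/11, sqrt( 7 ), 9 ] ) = [ - 2,  -  1 ,  -  10/11, - 3*sqrt(13)/13, sqrt( 7 ),pi, 9 , 4 * sqrt ( 19)] 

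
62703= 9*6967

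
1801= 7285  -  5484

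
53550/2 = 26775= 26775.00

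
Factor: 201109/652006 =2^( - 1 )*53^(- 1) * 83^1*2423^1* 6151^( - 1 )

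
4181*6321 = 26428101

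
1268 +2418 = 3686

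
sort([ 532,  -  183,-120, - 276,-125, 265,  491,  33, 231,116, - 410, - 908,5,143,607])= [-908, - 410, - 276,-183, - 125, - 120, 5,33, 116, 143,231 , 265, 491,532,  607]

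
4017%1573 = 871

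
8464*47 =397808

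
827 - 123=704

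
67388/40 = 16847/10 = 1684.70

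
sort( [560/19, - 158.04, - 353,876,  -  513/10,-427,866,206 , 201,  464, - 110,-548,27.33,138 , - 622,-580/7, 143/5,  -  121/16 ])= [ -622, - 548, - 427, - 353, - 158.04, - 110, - 580/7, - 513/10 , - 121/16, 27.33, 143/5,560/19, 138, 201,206, 464,866,876]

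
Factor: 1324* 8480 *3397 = 38139885440 = 2^7* 5^1*43^1*53^1 * 79^1*331^1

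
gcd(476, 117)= 1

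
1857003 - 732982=1124021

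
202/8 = 25+1/4 = 25.25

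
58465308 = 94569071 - 36103763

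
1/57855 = 1/57855 = 0.00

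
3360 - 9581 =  -6221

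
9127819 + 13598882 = 22726701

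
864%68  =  48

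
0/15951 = 0 = 0.00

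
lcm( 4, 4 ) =4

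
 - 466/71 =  - 466/71 = -  6.56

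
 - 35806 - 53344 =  - 89150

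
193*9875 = 1905875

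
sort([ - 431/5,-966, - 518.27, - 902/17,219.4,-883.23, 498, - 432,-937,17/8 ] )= [-966,  -  937,-883.23 ,-518.27,-432, - 431/5,-902/17,17/8,219.4,498 ] 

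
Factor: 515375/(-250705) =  - 775/377 =-  5^2*13^ (  -  1 )*  29^ ( - 1 )*31^1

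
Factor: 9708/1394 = 4854/697=2^1*3^1 * 17^(  -  1 )*41^( - 1 )*809^1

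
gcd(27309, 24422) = 1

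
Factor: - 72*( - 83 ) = 2^3*3^2*83^1 = 5976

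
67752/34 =1992 + 12/17 = 1992.71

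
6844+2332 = 9176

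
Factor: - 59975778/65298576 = - 9995963/10883096  =  - 2^( - 3 )*7^( - 2)*73^1*149^1 *919^1*27763^( - 1) 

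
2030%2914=2030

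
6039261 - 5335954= 703307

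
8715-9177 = -462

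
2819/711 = 3+686/711= 3.96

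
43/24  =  1 + 19/24 = 1.79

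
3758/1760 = 2 + 119/880= 2.14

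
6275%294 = 101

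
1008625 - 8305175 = - 7296550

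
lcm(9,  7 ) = 63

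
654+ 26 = 680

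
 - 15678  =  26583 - 42261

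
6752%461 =298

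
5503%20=3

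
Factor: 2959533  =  3^2*328837^1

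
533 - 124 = 409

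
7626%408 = 282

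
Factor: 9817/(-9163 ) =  - 7^( - 2)*11^( - 1)*17^( - 1)*9817^1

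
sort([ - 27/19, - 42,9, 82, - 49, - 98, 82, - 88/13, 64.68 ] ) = [ - 98, - 49, - 42, - 88/13, - 27/19, 9, 64.68,82  ,  82 ] 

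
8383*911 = 7636913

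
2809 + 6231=9040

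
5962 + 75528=81490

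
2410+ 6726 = 9136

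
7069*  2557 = 18075433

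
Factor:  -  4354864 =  - 2^4* 272179^1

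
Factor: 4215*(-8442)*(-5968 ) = 2^5*3^3*5^1*7^1*67^1*281^1*373^1 =212359523040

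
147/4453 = 147/4453 = 0.03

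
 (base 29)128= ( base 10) 907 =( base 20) 257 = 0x38B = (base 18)2E7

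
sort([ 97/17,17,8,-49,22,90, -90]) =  [ - 90, - 49,97/17, 8,17 , 22,90]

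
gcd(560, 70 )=70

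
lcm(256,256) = 256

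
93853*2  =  187706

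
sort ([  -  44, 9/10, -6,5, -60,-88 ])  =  [ - 88, - 60, - 44, - 6,9/10, 5 ] 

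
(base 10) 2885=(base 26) 46P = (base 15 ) CC5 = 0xb45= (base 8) 5505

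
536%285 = 251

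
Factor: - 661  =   - 661^1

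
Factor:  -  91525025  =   - 5^2 * 17^1*215353^1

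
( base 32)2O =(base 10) 88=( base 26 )3a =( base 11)80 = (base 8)130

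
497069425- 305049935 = 192019490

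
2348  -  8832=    -6484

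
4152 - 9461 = -5309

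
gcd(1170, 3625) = 5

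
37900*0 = 0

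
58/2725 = 58/2725 =0.02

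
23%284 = 23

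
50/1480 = 5/148 = 0.03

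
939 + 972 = 1911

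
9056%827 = 786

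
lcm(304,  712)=27056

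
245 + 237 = 482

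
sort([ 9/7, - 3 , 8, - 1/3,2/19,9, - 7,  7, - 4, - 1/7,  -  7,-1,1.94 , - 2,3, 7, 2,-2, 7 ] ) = [ - 7 ,-7, - 4, - 3,-2, - 2 , - 1, - 1/3, -1/7,2/19, 9/7,  1.94,2, 3 , 7 , 7 , 7, 8,9] 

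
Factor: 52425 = 3^2*5^2*233^1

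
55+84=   139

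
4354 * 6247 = 27199438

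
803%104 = 75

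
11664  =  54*216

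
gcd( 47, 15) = 1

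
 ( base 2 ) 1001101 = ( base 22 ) 3B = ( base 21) 3E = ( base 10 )77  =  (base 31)2F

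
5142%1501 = 639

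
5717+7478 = 13195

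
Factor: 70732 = 2^2 * 17683^1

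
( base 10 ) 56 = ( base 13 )44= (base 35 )1L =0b111000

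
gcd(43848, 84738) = 174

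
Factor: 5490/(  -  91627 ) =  - 2^1*3^2*5^1*59^( - 1 ) * 61^1*1553^ ( - 1 )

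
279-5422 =-5143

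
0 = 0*( - 838)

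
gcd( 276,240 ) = 12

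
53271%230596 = 53271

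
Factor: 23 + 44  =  67 = 67^1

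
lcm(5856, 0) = 0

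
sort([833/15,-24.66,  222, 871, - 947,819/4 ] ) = [ - 947,  -  24.66,  833/15,  819/4, 222, 871]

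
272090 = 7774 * 35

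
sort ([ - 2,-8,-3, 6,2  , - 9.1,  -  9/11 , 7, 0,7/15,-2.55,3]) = [ - 9.1, -8, - 3,  -  2.55, - 2,  -  9/11, 0, 7/15, 2, 3, 6,7]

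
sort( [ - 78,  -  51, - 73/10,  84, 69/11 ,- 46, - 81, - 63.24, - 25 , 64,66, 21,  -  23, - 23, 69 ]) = [ - 81,  -  78, -63.24,-51, - 46, - 25, -23, - 23, - 73/10, 69/11,  21,64, 66,  69,  84]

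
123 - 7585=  - 7462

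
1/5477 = 1/5477 = 0.00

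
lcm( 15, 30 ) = 30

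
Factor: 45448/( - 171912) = -3^( - 1 )*23^1*  29^( - 1 ) = - 23/87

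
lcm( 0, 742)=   0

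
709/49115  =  709/49115=0.01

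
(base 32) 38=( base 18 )5e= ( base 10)104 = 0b1101000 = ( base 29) 3H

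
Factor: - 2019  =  -3^1*673^1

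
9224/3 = 3074 +2/3 = 3074.67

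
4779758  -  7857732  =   - 3077974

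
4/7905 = 4/7905 = 0.00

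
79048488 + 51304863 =130353351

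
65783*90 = 5920470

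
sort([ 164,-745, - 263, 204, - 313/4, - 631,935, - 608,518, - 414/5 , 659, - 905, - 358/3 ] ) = [-905, - 745, - 631, - 608, - 263 ,-358/3,  -  414/5,-313/4,164, 204, 518,659,935]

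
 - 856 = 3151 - 4007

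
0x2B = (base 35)18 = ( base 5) 133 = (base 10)43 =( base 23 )1k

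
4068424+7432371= 11500795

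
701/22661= 701/22661=0.03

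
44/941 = 44/941= 0.05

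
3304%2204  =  1100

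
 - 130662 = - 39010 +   -  91652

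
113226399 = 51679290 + 61547109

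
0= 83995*0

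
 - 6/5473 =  - 6/5473 = - 0.00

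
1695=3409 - 1714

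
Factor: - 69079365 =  - 3^3*5^1 *239^1*2141^1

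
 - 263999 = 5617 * (- 47)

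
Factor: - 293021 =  - 293021^1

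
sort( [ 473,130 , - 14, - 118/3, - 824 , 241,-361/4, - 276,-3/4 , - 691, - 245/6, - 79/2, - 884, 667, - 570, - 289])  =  [ - 884 ,-824, - 691, - 570, - 289, -276,  -  361/4 ,-245/6, - 79/2, - 118/3, - 14,  -  3/4,130, 241,473 , 667 ] 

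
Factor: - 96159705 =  - 3^1*5^1* 6410647^1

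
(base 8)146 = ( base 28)3i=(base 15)6C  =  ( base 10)102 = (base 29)3f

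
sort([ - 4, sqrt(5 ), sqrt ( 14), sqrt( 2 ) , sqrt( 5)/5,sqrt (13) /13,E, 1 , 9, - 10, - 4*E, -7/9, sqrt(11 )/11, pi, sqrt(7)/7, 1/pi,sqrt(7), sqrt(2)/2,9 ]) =[ - 4*E,-10, - 4, - 7/9,sqrt (13 )/13, sqrt( 11) /11, 1/pi, sqrt( 7 ) /7,sqrt(5 )/5, sqrt(2 )/2, 1, sqrt( 2 ), sqrt( 5), sqrt( 7 ),E, pi, sqrt(14),9,9]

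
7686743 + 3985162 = 11671905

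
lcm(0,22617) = 0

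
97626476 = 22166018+75460458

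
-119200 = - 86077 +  - 33123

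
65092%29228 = 6636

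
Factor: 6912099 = 3^2*191^1*4021^1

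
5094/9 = 566 = 566.00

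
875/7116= 875/7116 = 0.12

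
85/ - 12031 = - 85/12031 = -0.01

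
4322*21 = 90762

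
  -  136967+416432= 279465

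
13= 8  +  5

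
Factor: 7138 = 2^1*43^1 * 83^1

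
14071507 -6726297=7345210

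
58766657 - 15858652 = 42908005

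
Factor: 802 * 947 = 2^1*401^1*947^1 = 759494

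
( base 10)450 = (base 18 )170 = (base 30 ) f0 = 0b111000010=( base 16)1C2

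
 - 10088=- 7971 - 2117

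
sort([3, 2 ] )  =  [2, 3 ] 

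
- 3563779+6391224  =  2827445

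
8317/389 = 8317/389 =21.38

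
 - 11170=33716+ - 44886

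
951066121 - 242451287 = 708614834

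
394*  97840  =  38548960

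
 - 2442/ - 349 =2442/349 = 7.00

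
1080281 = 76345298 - 75265017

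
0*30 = 0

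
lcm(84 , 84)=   84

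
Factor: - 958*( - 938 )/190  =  2^1*5^( - 1) * 7^1*19^( - 1) * 67^1*479^1 = 449302/95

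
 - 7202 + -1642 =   -  8844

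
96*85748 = 8231808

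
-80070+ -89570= -169640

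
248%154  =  94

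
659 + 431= 1090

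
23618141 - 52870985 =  - 29252844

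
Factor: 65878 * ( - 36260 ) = - 2388736280 = - 2^3*5^1*7^2*37^1*32939^1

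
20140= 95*212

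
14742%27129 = 14742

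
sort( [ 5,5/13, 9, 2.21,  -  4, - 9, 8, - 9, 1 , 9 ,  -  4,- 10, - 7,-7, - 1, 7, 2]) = [ - 10,-9, - 9, - 7,-7,- 4 ,- 4,-1,5/13, 1,2, 2.21,5, 7,8, 9, 9]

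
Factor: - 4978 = - 2^1*19^1*131^1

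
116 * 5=580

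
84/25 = 3 + 9/25 = 3.36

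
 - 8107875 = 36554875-44662750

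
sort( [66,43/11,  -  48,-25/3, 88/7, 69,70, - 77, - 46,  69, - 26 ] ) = [-77, - 48, - 46,  -  26, - 25/3,43/11, 88/7,66,69,69, 70 ]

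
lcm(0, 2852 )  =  0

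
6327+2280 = 8607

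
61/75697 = 61/75697= 0.00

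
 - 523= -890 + 367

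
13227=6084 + 7143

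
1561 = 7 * 223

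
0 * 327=0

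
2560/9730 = 256/973 = 0.26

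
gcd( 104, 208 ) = 104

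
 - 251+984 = 733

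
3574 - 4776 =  - 1202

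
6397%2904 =589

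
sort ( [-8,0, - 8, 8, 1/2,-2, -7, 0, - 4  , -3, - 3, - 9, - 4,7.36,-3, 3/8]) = [-9, - 8,-8, - 7,  -  4,-4,-3, - 3,-3,-2, 0,  0, 3/8,1/2, 7.36, 8]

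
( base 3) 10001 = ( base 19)46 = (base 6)214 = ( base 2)1010010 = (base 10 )82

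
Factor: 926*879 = 813954 = 2^1*3^1*293^1*463^1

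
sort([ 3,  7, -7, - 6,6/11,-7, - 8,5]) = [ - 8, - 7, - 7, - 6,6/11,3,5,7 ] 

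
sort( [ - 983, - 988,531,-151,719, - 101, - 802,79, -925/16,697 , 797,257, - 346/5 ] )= [ - 988, - 983,-802,-151 , - 101,- 346/5, - 925/16,  79,257 , 531, 697,719,797]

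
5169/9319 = 5169/9319= 0.55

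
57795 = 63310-5515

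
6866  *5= 34330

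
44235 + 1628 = 45863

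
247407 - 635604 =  - 388197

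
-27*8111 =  - 218997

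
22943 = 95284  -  72341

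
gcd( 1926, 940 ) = 2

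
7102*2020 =14346040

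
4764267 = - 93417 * (-51 ) 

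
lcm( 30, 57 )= 570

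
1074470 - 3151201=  - 2076731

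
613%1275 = 613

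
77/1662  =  77/1662=0.05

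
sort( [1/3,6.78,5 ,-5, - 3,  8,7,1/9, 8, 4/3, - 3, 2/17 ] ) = [ - 5, - 3,-3, 1/9,2/17, 1/3, 4/3, 5, 6.78,7, 8 , 8] 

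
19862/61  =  325 +37/61 = 325.61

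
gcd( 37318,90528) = 2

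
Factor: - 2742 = -2^1*3^1 * 457^1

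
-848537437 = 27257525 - 875794962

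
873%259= 96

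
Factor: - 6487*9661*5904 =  - 370009034928 = - 2^4*3^2 * 13^1  *41^1*499^1*9661^1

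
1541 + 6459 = 8000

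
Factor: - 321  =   - 3^1*107^1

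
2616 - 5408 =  - 2792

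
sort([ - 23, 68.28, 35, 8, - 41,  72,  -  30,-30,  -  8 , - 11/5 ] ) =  [ - 41,  -  30,-30,  -  23, - 8, - 11/5, 8, 35, 68.28, 72] 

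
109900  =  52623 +57277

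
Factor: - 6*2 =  - 2^2*3^1 = - 12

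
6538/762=3269/381=8.58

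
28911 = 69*419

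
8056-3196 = 4860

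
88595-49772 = 38823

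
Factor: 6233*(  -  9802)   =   - 2^1*  13^2*23^1*29^1 * 271^1 = - 61095866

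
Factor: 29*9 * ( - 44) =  - 2^2*3^2 * 11^1*29^1=- 11484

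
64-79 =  - 15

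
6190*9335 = 57783650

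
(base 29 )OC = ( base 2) 1011000100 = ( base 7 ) 2031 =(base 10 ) 708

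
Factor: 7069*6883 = 6883^1*7069^1 =48655927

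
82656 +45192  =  127848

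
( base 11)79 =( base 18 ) 4e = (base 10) 86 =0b1010110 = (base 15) 5b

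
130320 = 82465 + 47855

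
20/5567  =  20/5567=0.00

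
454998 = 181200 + 273798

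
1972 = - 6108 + 8080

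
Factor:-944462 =- 2^1 * 37^1 * 12763^1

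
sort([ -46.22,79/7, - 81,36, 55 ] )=[ - 81, - 46.22,79/7,36, 55]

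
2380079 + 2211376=4591455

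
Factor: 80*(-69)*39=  - 2^4  *  3^2*5^1*13^1*23^1 = - 215280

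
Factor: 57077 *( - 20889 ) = -3^2 * 11^1*211^1*57077^1=- 1192281453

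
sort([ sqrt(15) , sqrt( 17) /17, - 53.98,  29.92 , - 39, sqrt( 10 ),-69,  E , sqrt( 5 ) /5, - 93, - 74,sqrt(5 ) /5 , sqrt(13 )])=[ - 93,-74,-69, - 53.98, - 39, sqrt ( 17) /17,sqrt ( 5 )/5 , sqrt( 5) /5,E, sqrt(10),sqrt( 13 ),sqrt( 15), 29.92 ]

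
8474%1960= 634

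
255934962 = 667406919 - 411471957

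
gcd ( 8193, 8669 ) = 1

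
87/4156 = 87/4156 = 0.02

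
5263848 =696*7563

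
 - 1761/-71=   1761/71 = 24.80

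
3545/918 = 3 + 791/918  =  3.86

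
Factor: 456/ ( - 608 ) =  - 3/4  =  -2^( - 2) *3^1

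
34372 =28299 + 6073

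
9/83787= 3/27929 = 0.00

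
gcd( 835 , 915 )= 5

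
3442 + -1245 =2197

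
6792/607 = 6792/607=11.19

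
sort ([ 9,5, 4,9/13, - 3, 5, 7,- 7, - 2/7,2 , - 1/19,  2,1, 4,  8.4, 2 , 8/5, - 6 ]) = [ - 7, - 6, - 3,-2/7,  -  1/19, 9/13,1, 8/5,2,  2, 2, 4,  4 , 5, 5,7,8.4,  9 ]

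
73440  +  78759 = 152199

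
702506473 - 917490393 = -214983920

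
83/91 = 83/91 = 0.91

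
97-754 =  - 657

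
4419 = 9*491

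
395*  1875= 740625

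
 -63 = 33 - 96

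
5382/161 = 33 + 3/7 = 33.43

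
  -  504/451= - 2 + 398/451= - 1.12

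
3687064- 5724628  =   - 2037564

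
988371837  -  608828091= 379543746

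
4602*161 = 740922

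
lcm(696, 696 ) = 696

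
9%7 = 2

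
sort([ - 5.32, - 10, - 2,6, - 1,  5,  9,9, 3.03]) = [ - 10, -5.32,-2, -1,3.03,5,6,  9, 9]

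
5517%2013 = 1491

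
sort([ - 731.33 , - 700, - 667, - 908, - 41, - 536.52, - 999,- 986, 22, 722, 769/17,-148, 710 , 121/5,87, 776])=[ - 999, - 986, - 908, - 731.33, - 700, - 667, - 536.52, - 148, - 41, 22, 121/5, 769/17, 87,710 , 722, 776]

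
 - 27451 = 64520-91971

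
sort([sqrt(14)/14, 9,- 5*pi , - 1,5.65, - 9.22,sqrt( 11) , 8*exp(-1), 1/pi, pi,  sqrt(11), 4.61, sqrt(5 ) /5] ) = [-5*pi,-9.22,  -  1, sqrt(14 )/14, 1/pi,sqrt(5)/5,8*exp( - 1 ), pi,sqrt(11), sqrt(11), 4.61 , 5.65, 9 ]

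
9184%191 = 16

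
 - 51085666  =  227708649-278794315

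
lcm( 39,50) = 1950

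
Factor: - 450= -2^1*3^2*5^2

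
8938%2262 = 2152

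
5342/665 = 5342/665 = 8.03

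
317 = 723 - 406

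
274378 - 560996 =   -  286618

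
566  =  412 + 154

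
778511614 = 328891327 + 449620287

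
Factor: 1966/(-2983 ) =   -  2^1*19^( - 1)*157^( - 1) * 983^1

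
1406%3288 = 1406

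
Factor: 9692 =2^2*2423^1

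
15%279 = 15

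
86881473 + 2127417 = 89008890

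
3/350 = 3/350 = 0.01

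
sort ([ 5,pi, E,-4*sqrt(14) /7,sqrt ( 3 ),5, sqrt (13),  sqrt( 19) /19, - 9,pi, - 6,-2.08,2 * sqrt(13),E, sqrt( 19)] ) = [ - 9,  -  6, - 4*sqrt( 14) /7, - 2.08,sqrt( 19 )/19, sqrt(3),E,E,pi,pi, sqrt( 13 ),sqrt(19) , 5,  5,2*sqrt( 13) ]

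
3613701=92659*39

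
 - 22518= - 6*3753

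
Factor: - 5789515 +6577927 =788412 = 2^2*3^1*65701^1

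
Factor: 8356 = 2^2*2089^1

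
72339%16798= 5147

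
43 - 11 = 32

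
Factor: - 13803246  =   - 2^1 * 3^2 * 29^1*31^1*853^1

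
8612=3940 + 4672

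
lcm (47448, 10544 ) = 94896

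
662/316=2 + 15/158= 2.09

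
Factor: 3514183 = 19^1*184957^1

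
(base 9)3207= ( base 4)210310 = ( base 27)367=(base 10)2356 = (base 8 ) 4464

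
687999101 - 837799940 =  - 149800839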